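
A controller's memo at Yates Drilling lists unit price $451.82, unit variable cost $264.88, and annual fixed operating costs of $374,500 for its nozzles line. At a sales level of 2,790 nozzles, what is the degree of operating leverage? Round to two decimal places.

Total contribution margin = 2,790 × $186.94 = $521,562.60.
EBIT = $521,562.60 − $374,500 = $147,062.60.
DOL = contribution ÷ EBIT = $521,562.60 ÷ $147,062.60 = 3.5465.

3.55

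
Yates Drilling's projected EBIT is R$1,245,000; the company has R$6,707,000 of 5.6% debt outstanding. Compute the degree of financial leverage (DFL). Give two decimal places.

Interest = R$375,592.00.
DFL = EBIT ÷ (EBIT − I) = R$1,245,000 ÷ (R$1,245,000 − R$375,592.00) = R$1,245,000 ÷ R$869,408.00 = 1.4320.

1.43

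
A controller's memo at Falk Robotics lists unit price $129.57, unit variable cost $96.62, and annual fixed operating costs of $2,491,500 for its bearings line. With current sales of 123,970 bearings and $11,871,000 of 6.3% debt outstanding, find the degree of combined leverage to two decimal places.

At 123,970 units, contribution = 123,970 × $32.95 = $4,084,811.50.
Subtracting fixed costs: EBIT = $4,084,811.50 − $2,491,500 = $1,593,311.50. Interest = $747,873.00.
DOL = $4,084,811.50 ÷ $1,593,311.50 = 2.5637; DFL = $1,593,311.50 ÷ $845,438.50 = 1.8846.
DCL = DOL × DFL = 2.5637 × 1.8846 = 4.8315.

4.83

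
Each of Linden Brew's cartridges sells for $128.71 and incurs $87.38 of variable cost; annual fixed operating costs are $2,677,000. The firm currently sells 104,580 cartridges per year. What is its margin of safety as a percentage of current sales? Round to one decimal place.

38.1%

Each unit contributes $128.71 − $87.38 = $41.33. Break-even units = $2,677,000 ÷ $41.33 = 64,771.35; break-even revenue = 64,771.35 × $128.71 = $8,336,720.78.
Actual sales revenue = 104,580 × $128.71 = $13,460,491.80.
Margin of safety = ($13,460,491.80 − $8,336,720.78) ÷ $13,460,491.80 = 38.1%.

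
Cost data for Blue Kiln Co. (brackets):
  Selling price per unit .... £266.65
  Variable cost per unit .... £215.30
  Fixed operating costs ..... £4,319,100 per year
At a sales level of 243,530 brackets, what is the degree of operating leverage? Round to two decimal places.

1.53

Total contribution margin = 243,530 × £51.35 = £12,505,265.50.
EBIT = £12,505,265.50 − £4,319,100 = £8,186,165.50.
So DOL = total CM / EBIT = £12,505,265.50 / £8,186,165.50 = 1.5276.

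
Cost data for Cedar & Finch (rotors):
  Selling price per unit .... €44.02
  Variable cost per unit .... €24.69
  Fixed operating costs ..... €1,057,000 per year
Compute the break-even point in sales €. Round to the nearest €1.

€2,407,095

Contribution margin per unit = €44.02 − €24.69 = €19.33, a CM ratio of €19.33 ÷ €44.02 = 0.4391.
Break-even revenue = fixed costs × price ÷ CM = €1,057,000 × €44.02 ÷ €19.33 = €2,407,095.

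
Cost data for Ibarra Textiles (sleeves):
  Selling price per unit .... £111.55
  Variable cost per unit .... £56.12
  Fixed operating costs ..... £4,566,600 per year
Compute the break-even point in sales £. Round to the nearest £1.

CM per unit = £111.55 − £56.12 = £55.43; CM ratio = £55.43 / £111.55 = 0.4969.
Break-even revenue = fixed costs × price ÷ CM = £4,566,600 × £111.55 ÷ £55.43 = £9,190,046.

£9,190,046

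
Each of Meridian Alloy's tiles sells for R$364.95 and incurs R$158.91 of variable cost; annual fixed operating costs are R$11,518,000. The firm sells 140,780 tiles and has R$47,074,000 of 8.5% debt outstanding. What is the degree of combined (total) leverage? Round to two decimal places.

Contribution at this volume is 140,780 × R$206.04 = R$29,006,311.20.
Subtracting fixed costs: EBIT = R$29,006,311.20 − R$11,518,000 = R$17,488,311.20. Interest = R$4,001,290.00.
DOL = R$29,006,311.20 ÷ R$17,488,311.20 = 1.6586; DFL = R$17,488,311.20 ÷ R$13,487,021.20 = 1.2967.
DCL = DOL × DFL = 1.6586 × 1.2967 = 2.1507.

2.15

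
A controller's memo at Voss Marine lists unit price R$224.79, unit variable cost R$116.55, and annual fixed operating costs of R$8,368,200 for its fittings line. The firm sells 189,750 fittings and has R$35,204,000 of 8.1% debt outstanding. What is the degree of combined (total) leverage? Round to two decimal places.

2.20

Total contribution margin = 189,750 × R$108.24 = R$20,538,540.00.
EBIT = R$20,538,540.00 − R$8,368,200 = R$12,170,340.00. Interest = R$2,851,524.00.
DOL = R$20,538,540.00 ÷ R$12,170,340.00 = 1.6876; DFL = R$12,170,340.00 ÷ R$9,318,816.00 = 1.3060.
Combined leverage = 1.6876 × 1.3060 = 2.2040.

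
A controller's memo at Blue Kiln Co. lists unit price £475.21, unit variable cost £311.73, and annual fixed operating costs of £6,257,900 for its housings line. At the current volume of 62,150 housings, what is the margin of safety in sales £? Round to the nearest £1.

Contribution margin per unit = £475.21 − £311.73 = £163.48. Break-even units = £6,257,900 ÷ £163.48 = 38,279.30; break-even revenue = 38,279.30 × £475.21 = £18,190,706.26.
Current sales = 62,150 × £475.21 = £29,534,301.50.
Margin of safety = £29,534,301.50 − £18,190,706.26 = £11,343,595.

£11,343,595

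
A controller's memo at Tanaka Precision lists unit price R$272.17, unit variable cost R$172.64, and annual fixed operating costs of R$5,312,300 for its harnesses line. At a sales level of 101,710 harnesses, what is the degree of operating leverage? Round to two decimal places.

Total contribution margin = 101,710 × R$99.53 = R$10,123,196.30.
EBIT = R$10,123,196.30 − R$5,312,300 = R$4,810,896.30.
DOL = contribution ÷ EBIT = R$10,123,196.30 ÷ R$4,810,896.30 = 2.1042.

2.10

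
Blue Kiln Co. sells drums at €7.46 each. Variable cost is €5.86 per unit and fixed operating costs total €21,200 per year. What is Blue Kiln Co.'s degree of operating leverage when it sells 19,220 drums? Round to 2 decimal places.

Total contribution margin = 19,220 × €1.60 = €30,752.00.
Operating income = contribution − fixed costs = €30,752.00 − €21,200 = €9,552.00.
DOL = contribution ÷ EBIT = €30,752.00 ÷ €9,552.00 = 3.2194.

3.22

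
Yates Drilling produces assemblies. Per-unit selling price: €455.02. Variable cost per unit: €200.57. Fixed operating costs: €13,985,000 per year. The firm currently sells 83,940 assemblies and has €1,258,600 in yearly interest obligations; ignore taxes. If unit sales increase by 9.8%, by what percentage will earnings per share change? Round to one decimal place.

+34.2%

Total contribution margin = 83,940 × €254.45 = €21,358,533.00.
EBIT = €21,358,533.00 − €13,985,000 = €7,373,533.00.
Interest = €1,258,600.00, so EBIT − I = €6,114,933.00.
Degree of combined leverage = contribution ÷ (EBIT − I) = €21,358,533.00 ÷ €6,114,933.00 = 3.4928.
%ΔEPS = DCL × %ΔSales = 3.4928 × +9.8% = +34.2%.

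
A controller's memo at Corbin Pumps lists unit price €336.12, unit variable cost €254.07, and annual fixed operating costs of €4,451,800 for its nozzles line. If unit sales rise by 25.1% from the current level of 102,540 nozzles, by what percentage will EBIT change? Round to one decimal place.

+53.3%

Contribution at this volume is 102,540 × €82.05 = €8,413,407.00.
Subtracting fixed costs: EBIT = €8,413,407.00 − €4,451,800 = €3,961,607.00.
So DOL = total CM / EBIT = €8,413,407.00 / €3,961,607.00 = 2.1237.
%ΔEBIT = DOL × %ΔSales = 2.1237 × +25.1% = +53.3%.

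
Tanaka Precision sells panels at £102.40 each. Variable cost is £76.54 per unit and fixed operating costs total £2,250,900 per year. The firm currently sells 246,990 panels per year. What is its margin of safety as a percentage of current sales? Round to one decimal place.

64.8%

Each unit contributes £102.40 − £76.54 = £25.86. Break-even units = £2,250,900 ÷ £25.86 = 87,041.76; break-even revenue = 87,041.76 × £102.40 = £8,913,076.57.
Current sales = 246,990 × £102.40 = £25,291,776.00.
Margin of safety = (£25,291,776.00 − £8,913,076.57) ÷ £25,291,776.00 = 64.8%.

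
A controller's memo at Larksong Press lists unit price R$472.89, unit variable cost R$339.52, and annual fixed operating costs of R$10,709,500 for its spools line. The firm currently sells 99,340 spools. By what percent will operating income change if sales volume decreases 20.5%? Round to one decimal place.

Contribution at this volume is 99,340 × R$133.37 = R$13,248,975.80.
Subtracting fixed costs: EBIT = R$13,248,975.80 − R$10,709,500 = R$2,539,475.80.
DOL = contribution ÷ EBIT = R$13,248,975.80 ÷ R$2,539,475.80 = 5.2172.
So EBIT moves 5.2172 × (-20.5%) = -107.0%.

-107.0%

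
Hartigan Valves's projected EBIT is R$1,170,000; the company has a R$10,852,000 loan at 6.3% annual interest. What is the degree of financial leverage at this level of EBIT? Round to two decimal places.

Annual interest charges come to R$683,676.00.
Degree of financial leverage = EBIT / (EBIT − interest) = R$1,170,000 / R$486,324.00 = 2.4058.

2.41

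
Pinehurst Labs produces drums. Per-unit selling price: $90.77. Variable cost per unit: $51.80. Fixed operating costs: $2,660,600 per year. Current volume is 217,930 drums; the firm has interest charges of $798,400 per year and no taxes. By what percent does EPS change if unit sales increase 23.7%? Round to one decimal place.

+40.0%

At 217,930 units, contribution = 217,930 × $38.97 = $8,492,732.10.
Subtracting fixed costs: EBIT = $8,492,732.10 − $2,660,600 = $5,832,132.10.
After interest of $798,400.00, pre-tax earnings = $5,033,732.10.
Degree of combined leverage = contribution ÷ (EBIT − I) = $8,492,732.10 ÷ $5,033,732.10 = 1.6872.
EPS therefore changes by 1.6872 × (+23.7%) = +40.0%.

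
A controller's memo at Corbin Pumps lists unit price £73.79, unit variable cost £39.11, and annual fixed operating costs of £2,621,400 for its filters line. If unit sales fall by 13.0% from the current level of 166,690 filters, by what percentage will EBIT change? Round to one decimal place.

Contribution at this volume is 166,690 × £34.68 = £5,780,809.20.
Subtracting fixed costs: EBIT = £5,780,809.20 − £2,621,400 = £3,159,409.20.
DOL = contribution ÷ EBIT = £5,780,809.20 ÷ £3,159,409.20 = 1.8297.
So EBIT moves 1.8297 × (-13.0%) = -23.8%.

-23.8%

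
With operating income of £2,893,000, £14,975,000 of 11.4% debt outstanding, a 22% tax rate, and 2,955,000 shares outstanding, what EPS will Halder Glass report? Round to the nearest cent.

£0.31

Interest = £1,707,150.00, so EBT = £2,893,000 − £1,707,150.00 = £1,185,850.00.
Net income = £1,185,850.00 × (1 − 0.22) = £924,963.00.
Per share: £924,963.00 / 2,955,000 shares = £0.31.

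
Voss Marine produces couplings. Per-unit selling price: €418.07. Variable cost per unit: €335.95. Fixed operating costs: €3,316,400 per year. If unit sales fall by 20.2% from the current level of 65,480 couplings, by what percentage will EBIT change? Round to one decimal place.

-52.7%

At 65,480 units, contribution = 65,480 × €82.12 = €5,377,217.60.
Subtracting fixed costs: EBIT = €5,377,217.60 − €3,316,400 = €2,060,817.60.
Degree of operating leverage = €5,377,217.60 / €2,060,817.60 = 2.6093.
%ΔEBIT = DOL × %ΔSales = 2.6093 × -20.2% = -52.7%.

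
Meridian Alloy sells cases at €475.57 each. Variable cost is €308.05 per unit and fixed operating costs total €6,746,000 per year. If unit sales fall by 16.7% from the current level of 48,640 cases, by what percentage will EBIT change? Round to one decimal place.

-97.0%

Contribution at this volume is 48,640 × €167.52 = €8,148,172.80.
Operating income = contribution − fixed costs = €8,148,172.80 − €6,746,000 = €1,402,172.80.
So DOL = total CM / EBIT = €8,148,172.80 / €1,402,172.80 = 5.8111.
%ΔEBIT = DOL × %ΔSales = 5.8111 × -16.7% = -97.0%.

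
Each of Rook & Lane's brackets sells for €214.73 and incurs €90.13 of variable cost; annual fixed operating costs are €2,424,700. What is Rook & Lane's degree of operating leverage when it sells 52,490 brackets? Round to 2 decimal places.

Total contribution margin = 52,490 × €124.60 = €6,540,254.00.
Subtracting fixed costs: EBIT = €6,540,254.00 − €2,424,700 = €4,115,554.00.
Degree of operating leverage = €6,540,254.00 / €4,115,554.00 = 1.5892.

1.59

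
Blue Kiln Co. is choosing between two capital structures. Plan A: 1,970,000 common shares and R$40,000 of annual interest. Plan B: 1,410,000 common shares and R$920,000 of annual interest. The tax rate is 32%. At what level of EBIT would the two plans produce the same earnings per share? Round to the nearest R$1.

R$3,135,714

Set EPS_A = EPS_B: (EBIT − R$40,000)(1 − 0.32) ÷ 1,970,000 = (EBIT − R$920,000)(1 − 0.32) ÷ 1,410,000.
Cancelling (1 − t) and cross-multiplying: 1,410,000·(EBIT − 40,000) = 1,970,000·(EBIT − 920,000).
EBIT × (1,970,000 − 1,410,000) = 920,000 × 1,970,000 − 40,000 × 1,410,000 = 1,756,000,000,000, so EBIT = 1,756,000,000,000 ÷ 560,000 = 3,135,714.29.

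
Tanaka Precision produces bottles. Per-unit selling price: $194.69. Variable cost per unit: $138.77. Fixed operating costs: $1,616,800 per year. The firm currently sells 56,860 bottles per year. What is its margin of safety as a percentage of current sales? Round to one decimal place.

Contribution margin per unit = $194.69 − $138.77 = $55.92. Break-even units = $1,616,800 ÷ $55.92 = 28,912.73; break-even revenue = 28,912.73 × $194.69 = $5,629,019.89.
Current sales = 56,860 × $194.69 = $11,070,073.40.
Margin of safety = ($11,070,073.40 − $5,629,019.89) ÷ $11,070,073.40 = 49.2%.

49.2%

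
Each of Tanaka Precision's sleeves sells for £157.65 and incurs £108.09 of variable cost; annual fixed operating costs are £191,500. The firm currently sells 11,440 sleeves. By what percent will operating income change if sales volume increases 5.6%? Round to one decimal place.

Total contribution margin = 11,440 × £49.56 = £566,966.40.
EBIT = £566,966.40 − £191,500 = £375,466.40.
Degree of operating leverage = £566,966.40 / £375,466.40 = 1.5100.
%ΔEBIT = DOL × %ΔSales = 1.5100 × +5.6% = +8.5%.

+8.5%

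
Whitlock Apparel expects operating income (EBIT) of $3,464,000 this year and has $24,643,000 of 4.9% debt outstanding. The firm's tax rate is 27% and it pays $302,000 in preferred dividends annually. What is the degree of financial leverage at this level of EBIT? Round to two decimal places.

Annual interest charges come to $1,207,507.00.
Pre-tax preferred-dividend burden = $302,000 ÷ (1 − 0.27) = $413,698.63.
DFL = EBIT ÷ [EBIT − I − D_p/(1−t)] = $3,464,000 ÷ [$3,464,000 − $1,207,507.00 − $413,698.63] = $3,464,000 ÷ $1,842,794.37 = 1.8798.

1.88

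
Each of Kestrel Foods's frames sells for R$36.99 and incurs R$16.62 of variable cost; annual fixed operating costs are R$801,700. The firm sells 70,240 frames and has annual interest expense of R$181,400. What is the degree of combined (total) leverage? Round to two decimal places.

At 70,240 units, contribution = 70,240 × R$20.37 = R$1,430,788.80.
Subtracting fixed costs: EBIT = R$1,430,788.80 − R$801,700 = R$629,088.80. Interest = R$181,400.00, so EBIT − I = R$447,688.80.
Degree of total leverage = total CM / (EBIT − interest) = R$1,430,788.80 / R$447,688.80 = 3.1959.

3.20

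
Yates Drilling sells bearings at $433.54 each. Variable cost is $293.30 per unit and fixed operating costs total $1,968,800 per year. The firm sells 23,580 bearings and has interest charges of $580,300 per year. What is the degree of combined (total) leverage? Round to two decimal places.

At 23,580 units, contribution = 23,580 × $140.24 = $3,306,859.20.
EBIT = $3,306,859.20 − $1,968,800 = $1,338,059.20. Interest = $580,300.00.
DOL = $3,306,859.20 ÷ $1,338,059.20 = 2.4714; DFL = $1,338,059.20 ÷ $757,759.20 = 1.7658.
Combined leverage = 2.4714 × 1.7658 = 4.3640.

4.36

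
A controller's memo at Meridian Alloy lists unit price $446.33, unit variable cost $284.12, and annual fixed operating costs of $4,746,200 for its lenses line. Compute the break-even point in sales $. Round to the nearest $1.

CM per unit = $446.33 − $284.12 = $162.21; CM ratio = $162.21 / $446.33 = 0.3634.
Break-even revenue = fixed costs × price ÷ CM = $4,746,200 × $446.33 ÷ $162.21 = $13,059,438.

$13,059,438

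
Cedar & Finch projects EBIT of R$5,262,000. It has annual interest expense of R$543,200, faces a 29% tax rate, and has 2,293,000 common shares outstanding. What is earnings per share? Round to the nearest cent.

R$1.46

Interest = R$543,200.00, so EBT = R$5,262,000 − R$543,200.00 = R$4,718,800.00.
After tax at 29%: net income = R$4,718,800.00 × 0.71 = R$3,350,348.00.
Per share: R$3,350,348.00 / 2,293,000 shares = R$1.46.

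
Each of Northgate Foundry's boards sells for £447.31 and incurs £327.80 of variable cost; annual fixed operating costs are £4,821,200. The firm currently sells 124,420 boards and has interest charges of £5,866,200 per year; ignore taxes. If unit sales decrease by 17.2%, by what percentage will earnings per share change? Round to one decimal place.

-61.2%

Total contribution margin = 124,420 × £119.51 = £14,869,434.20.
EBIT = £14,869,434.20 − £4,821,200 = £10,048,234.20.
Interest = £5,866,200.00, so EBIT − I = £4,182,034.20.
Degree of combined leverage = contribution ÷ (EBIT − I) = £14,869,434.20 ÷ £4,182,034.20 = 3.5556.
%ΔEPS = DCL × %ΔSales = 3.5556 × -17.2% = -61.2%.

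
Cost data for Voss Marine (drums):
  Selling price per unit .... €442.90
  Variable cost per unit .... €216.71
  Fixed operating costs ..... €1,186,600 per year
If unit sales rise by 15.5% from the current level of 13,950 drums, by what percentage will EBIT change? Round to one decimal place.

At 13,950 units, contribution = 13,950 × €226.19 = €3,155,350.50.
EBIT = €3,155,350.50 − €1,186,600 = €1,968,750.50.
Degree of operating leverage = €3,155,350.50 / €1,968,750.50 = 1.6027.
%ΔEBIT = DOL × %ΔSales = 1.6027 × +15.5% = +24.8%.

+24.8%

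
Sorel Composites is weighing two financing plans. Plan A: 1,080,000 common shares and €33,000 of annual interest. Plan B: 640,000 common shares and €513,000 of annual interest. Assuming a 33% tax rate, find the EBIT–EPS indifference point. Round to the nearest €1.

Set EPS_A = EPS_B: (EBIT − €33,000)(1 − 0.33) ÷ 1,080,000 = (EBIT − €513,000)(1 − 0.33) ÷ 640,000.
Cancelling (1 − t) and cross-multiplying: 640,000·(EBIT − 33,000) = 1,080,000·(EBIT − 513,000).
EBIT × (1,080,000 − 640,000) = 513,000 × 1,080,000 − 33,000 × 640,000 = 532,920,000,000, so EBIT = 532,920,000,000 ÷ 440,000 = 1,211,181.82.

€1,211,182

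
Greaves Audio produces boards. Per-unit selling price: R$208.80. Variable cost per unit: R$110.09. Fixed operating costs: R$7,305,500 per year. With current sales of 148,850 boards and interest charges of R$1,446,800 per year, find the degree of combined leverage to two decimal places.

2.47

Contribution at this volume is 148,850 × R$98.71 = R$14,692,983.50.
EBIT = R$14,692,983.50 − R$7,305,500 = R$7,387,483.50. Interest = R$1,446,800.00.
DOL = R$14,692,983.50 ÷ R$7,387,483.50 = 1.9889; DFL = R$7,387,483.50 ÷ R$5,940,683.50 = 1.2435.
DCL = DOL × DFL = 1.9889 × 1.2435 = 2.4732.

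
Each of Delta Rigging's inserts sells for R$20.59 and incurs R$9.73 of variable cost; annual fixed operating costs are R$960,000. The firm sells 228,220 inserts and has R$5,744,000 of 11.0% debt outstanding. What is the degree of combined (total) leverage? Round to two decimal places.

Contribution at this volume is 228,220 × R$10.86 = R$2,478,469.20.
Subtracting fixed costs: EBIT = R$2,478,469.20 − R$960,000 = R$1,518,469.20. Interest = R$631,840.00.
DOL = R$2,478,469.20 ÷ R$1,518,469.20 = 1.6322; DFL = R$1,518,469.20 ÷ R$886,629.20 = 1.7126.
Combined leverage = 1.6322 × 1.7126 = 2.7953.

2.80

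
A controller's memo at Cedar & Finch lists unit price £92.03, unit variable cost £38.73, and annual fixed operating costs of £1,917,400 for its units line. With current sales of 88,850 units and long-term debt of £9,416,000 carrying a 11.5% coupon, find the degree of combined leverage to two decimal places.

Contribution at this volume is 88,850 × £53.30 = £4,735,705.00.
Operating income = contribution − fixed costs = £4,735,705.00 − £1,917,400 = £2,818,305.00. Interest = £1,082,840.00.
DOL = £4,735,705.00 ÷ £2,818,305.00 = 1.6803; DFL = £2,818,305.00 ÷ £1,735,465.00 = 1.6239.
Combined leverage = 1.6803 × 1.6239 = 2.7286.

2.73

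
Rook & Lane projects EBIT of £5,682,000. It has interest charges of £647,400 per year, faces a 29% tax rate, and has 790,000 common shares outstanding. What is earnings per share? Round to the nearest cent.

Interest = £647,400.00, so EBT = £5,682,000 − £647,400.00 = £5,034,600.00.
Net income = £5,034,600.00 × (1 − 0.29) = £3,574,566.00.
Per share: £3,574,566.00 / 790,000 shares = £4.52.

£4.52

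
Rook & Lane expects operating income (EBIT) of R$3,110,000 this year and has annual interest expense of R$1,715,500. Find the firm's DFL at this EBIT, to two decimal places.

Interest = R$1,715,500.00.
DFL = EBIT ÷ (EBIT − I) = R$3,110,000 ÷ (R$3,110,000 − R$1,715,500.00) = R$3,110,000 ÷ R$1,394,500.00 = 2.2302.

2.23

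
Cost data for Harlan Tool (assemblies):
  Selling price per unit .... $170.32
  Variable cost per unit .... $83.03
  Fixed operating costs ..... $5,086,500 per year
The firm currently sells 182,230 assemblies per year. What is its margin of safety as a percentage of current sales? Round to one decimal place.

Each unit contributes $170.32 − $83.03 = $87.29. Break-even units = $5,086,500 ÷ $87.29 = 58,271.28; break-even revenue = 58,271.28 × $170.32 = $9,924,764.35.
Current sales = 182,230 × $170.32 = $31,037,413.60.
Margin of safety = ($31,037,413.60 − $9,924,764.35) ÷ $31,037,413.60 = 68.0%.

68.0%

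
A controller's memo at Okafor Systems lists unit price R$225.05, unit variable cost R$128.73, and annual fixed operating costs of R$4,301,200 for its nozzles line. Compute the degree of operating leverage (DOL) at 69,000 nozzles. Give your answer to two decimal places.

2.83

At 69,000 units, contribution = 69,000 × R$96.32 = R$6,646,080.00.
EBIT = R$6,646,080.00 − R$4,301,200 = R$2,344,880.00.
DOL = contribution ÷ EBIT = R$6,646,080.00 ÷ R$2,344,880.00 = 2.8343.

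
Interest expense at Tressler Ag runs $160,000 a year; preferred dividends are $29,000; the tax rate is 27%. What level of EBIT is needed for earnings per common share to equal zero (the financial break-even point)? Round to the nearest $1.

$199,726

Grossing the preferred dividend up to pre-tax terms: $29,000 / (1 − 0.27) = $39,726.03.
Financial break-even EBIT = interest + D_p ÷ (1 − t) = $160,000 + $39,726.03 = $199,726.03.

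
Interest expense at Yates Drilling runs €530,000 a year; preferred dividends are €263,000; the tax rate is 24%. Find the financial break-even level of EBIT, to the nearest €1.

Preferred dividends are paid after tax, so their pre-tax equivalent is €263,000 ÷ (1 − 0.24) = €346,052.63.
Financial break-even EBIT = interest + D_p ÷ (1 − t) = €530,000 + €346,052.63 = €876,052.63.

€876,053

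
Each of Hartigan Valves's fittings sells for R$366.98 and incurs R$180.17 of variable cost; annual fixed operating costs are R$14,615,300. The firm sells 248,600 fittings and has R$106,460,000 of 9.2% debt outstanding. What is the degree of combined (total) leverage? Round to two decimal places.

2.11

At 248,600 units, contribution = 248,600 × R$186.81 = R$46,440,966.00.
EBIT = R$46,440,966.00 − R$14,615,300 = R$31,825,666.00. Interest = R$9,794,320.00, so EBIT − I = R$22,031,346.00.
DCL = contribution ÷ (EBIT − I) = R$46,440,966.00 ÷ R$22,031,346.00 = 2.1079.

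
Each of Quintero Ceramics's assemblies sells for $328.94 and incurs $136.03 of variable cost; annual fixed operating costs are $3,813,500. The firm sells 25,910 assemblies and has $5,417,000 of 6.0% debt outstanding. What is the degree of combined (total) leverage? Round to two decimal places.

At 25,910 units, contribution = 25,910 × $192.91 = $4,998,298.10.
Subtracting fixed costs: EBIT = $4,998,298.10 − $3,813,500 = $1,184,798.10. Interest = $325,020.00.
DOL = $4,998,298.10 ÷ $1,184,798.10 = 4.2187; DFL = $1,184,798.10 ÷ $859,778.10 = 1.3780.
Combined leverage = 4.2187 × 1.3780 = 5.8134.

5.81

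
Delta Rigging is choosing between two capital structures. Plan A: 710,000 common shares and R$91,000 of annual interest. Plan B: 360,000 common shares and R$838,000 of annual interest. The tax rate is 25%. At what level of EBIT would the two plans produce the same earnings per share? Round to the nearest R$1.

R$1,606,343

Set EPS_A = EPS_B: (EBIT − R$91,000)(1 − 0.25) ÷ 710,000 = (EBIT − R$838,000)(1 − 0.25) ÷ 360,000.
The (1 − t) factor cancels: (EBIT − 91,000) × 360,000 = (EBIT − 838,000) × 710,000.
Solving, EBIT = (838,000·710,000 − 91,000·360,000) / (710,000 − 360,000) = 562,220,000,000 / 350,000 = 1,606,342.86.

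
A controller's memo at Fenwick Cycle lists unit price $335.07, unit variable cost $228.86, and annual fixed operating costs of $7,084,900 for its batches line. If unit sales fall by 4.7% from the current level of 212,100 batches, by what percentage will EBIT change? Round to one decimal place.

-6.9%

At 212,100 units, contribution = 212,100 × $106.21 = $22,527,141.00.
Operating income = contribution − fixed costs = $22,527,141.00 − $7,084,900 = $15,442,241.00.
So DOL = total CM / EBIT = $22,527,141.00 / $15,442,241.00 = 1.4588.
%ΔEBIT = DOL × %ΔSales = 1.4588 × -4.7% = -6.9%.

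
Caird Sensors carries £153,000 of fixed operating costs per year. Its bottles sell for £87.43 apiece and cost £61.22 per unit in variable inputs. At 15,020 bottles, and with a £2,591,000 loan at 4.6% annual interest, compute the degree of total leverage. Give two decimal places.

At 15,020 units, contribution = 15,020 × £26.21 = £393,674.20.
Subtracting fixed costs: EBIT = £393,674.20 − £153,000 = £240,674.20. Interest = £119,186.00.
DOL = £393,674.20 ÷ £240,674.20 = 1.6357; DFL = £240,674.20 ÷ £121,488.20 = 1.9811.
DCL = DOL × DFL = 1.6357 × 1.9811 = 3.2405.

3.24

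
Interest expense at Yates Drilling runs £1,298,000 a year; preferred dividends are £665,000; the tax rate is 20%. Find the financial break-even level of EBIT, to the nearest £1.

Grossing the preferred dividend up to pre-tax terms: £665,000 / (1 − 0.20) = £831,250.00.
EPS = 0 when EBIT covers interest plus the pre-tax preferred burden: £1,298,000 + £831,250.00 = £2,129,250.00.

£2,129,250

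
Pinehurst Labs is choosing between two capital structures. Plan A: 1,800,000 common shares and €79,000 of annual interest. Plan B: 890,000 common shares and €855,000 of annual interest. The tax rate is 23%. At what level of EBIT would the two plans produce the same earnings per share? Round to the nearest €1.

Set EPS_A = EPS_B: (EBIT − €79,000)(1 − 0.23) ÷ 1,800,000 = (EBIT − €855,000)(1 − 0.23) ÷ 890,000.
Cancelling (1 − t) and cross-multiplying: 890,000·(EBIT − 79,000) = 1,800,000·(EBIT − 855,000).
EBIT × (1,800,000 − 890,000) = 855,000 × 1,800,000 − 79,000 × 890,000 = 1,468,690,000,000, so EBIT = 1,468,690,000,000 ÷ 910,000 = 1,613,945.05.

€1,613,945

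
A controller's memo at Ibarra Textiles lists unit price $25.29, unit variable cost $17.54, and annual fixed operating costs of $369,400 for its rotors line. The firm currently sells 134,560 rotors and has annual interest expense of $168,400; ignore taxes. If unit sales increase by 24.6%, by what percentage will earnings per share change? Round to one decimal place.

Contribution at this volume is 134,560 × $7.75 = $1,042,840.00.
Operating income = contribution − fixed costs = $1,042,840.00 − $369,400 = $673,440.00.
Interest = $168,400.00, so EBIT − I = $505,040.00.
DCL = total CM / (EBIT − I) = $1,042,840.00 / $505,040.00 = 2.0649.
EPS therefore changes by 2.0649 × (+24.6%) = +50.8%.

+50.8%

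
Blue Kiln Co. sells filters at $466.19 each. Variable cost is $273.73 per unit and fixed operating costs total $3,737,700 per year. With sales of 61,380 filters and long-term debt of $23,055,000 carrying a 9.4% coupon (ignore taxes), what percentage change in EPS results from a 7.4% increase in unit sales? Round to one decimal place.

At 61,380 units, contribution = 61,380 × $192.46 = $11,813,194.80.
Operating income = contribution − fixed costs = $11,813,194.80 − $3,737,700 = $8,075,494.80.
After interest of $2,167,170.00, pre-tax earnings = $5,908,324.80.
DCL = total CM / (EBIT − I) = $11,813,194.80 / $5,908,324.80 = 1.9994.
EPS therefore changes by 1.9994 × (+7.4%) = +14.8%.

+14.8%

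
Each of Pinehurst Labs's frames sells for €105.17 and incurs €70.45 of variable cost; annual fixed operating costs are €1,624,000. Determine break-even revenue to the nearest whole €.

€4,919,242

Contribution margin per unit = €105.17 − €70.45 = €34.72, a CM ratio of €34.72 ÷ €105.17 = 0.3301.
Break-even revenue = fixed costs × price ÷ CM = €1,624,000 × €105.17 ÷ €34.72 = €4,919,242.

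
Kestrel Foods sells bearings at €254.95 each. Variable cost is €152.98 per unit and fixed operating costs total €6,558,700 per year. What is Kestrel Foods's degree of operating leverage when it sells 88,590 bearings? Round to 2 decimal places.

3.65

Contribution at this volume is 88,590 × €101.97 = €9,033,522.30.
Operating income = contribution − fixed costs = €9,033,522.30 − €6,558,700 = €2,474,822.30.
So DOL = total CM / EBIT = €9,033,522.30 / €2,474,822.30 = 3.6502.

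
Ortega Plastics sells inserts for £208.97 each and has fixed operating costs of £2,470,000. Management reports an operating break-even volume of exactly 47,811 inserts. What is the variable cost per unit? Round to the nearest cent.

At break-even, FC = Q × (P − VC), so P − VC = £2,470,000 ÷ 47,811 = £51.6618.
Hence VC = price − CM = £208.97 − £51.6618 = £157.31.

£157.31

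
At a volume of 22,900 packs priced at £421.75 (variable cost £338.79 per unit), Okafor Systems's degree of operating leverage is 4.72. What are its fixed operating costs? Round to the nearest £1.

At 22,900 units, contribution = 22,900 × £82.96 = £1,899,784.00.
Since DOL = CM ÷ EBIT, EBIT = £1,899,784.00 ÷ 4.72 = £402,496.61.
And FC = contribution − EBIT = £1,899,784.00 − £402,496.61 = £1,497,287.

£1,497,287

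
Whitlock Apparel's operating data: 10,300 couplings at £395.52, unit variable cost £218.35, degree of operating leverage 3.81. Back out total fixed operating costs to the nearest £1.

£1,345,887

Contribution at this volume is 10,300 × £177.17 = £1,824,851.00.
DOL = contribution / EBIT, so EBIT = £1,824,851.00 / 3.81 = £478,963.52.
Fixed costs = CM − EBIT = £1,824,851.00 − £478,963.52 = £1,345,887.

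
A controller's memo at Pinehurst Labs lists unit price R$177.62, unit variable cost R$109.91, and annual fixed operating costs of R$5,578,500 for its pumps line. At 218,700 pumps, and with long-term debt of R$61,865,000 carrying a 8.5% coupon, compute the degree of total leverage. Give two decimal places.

Total contribution margin = 218,700 × R$67.71 = R$14,808,177.00.
Operating income = contribution − fixed costs = R$14,808,177.00 − R$5,578,500 = R$9,229,677.00. Interest = R$5,258,525.00, so EBIT − I = R$3,971,152.00.
Degree of total leverage = total CM / (EBIT − interest) = R$14,808,177.00 / R$3,971,152.00 = 3.7289.

3.73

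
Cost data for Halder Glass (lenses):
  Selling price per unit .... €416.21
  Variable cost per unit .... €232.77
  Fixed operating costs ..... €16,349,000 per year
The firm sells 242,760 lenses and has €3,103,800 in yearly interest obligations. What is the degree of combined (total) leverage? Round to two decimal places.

At 242,760 units, contribution = 242,760 × €183.44 = €44,531,894.40.
Subtracting fixed costs: EBIT = €44,531,894.40 − €16,349,000 = €28,182,894.40. Interest = €3,103,800.00, so EBIT − I = €25,079,094.40.
DCL = contribution ÷ (EBIT − I) = €44,531,894.40 ÷ €25,079,094.40 = 1.7757.

1.78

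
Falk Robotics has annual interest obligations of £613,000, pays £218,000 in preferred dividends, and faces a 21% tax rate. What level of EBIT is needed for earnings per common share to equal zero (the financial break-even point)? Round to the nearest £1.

Grossing the preferred dividend up to pre-tax terms: £218,000 / (1 − 0.21) = £275,949.37.
EPS = 0 when EBIT covers interest plus the pre-tax preferred burden: £613,000 + £275,949.37 = £888,949.37.

£888,949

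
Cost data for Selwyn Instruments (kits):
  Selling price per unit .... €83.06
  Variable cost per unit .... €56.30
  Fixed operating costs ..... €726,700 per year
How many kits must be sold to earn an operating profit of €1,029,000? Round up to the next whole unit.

Unit CM = price − variable cost = €83.06 − €56.30 = €26.76.
Units = (FC + target) / CM = (€726,700 + €1,029,000) / €26.76 = 65,609.12, so 65,610 kits.

65,610 kits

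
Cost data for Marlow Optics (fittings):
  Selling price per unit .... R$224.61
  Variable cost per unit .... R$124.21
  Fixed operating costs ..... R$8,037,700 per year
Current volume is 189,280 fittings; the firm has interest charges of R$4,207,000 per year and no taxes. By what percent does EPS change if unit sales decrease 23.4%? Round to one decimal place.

At 189,280 units, contribution = 189,280 × R$100.40 = R$19,003,712.00.
Subtracting fixed costs: EBIT = R$19,003,712.00 − R$8,037,700 = R$10,966,012.00.
Interest = R$4,207,000.00, so EBIT − I = R$6,759,012.00.
DCL = total CM / (EBIT − I) = R$19,003,712.00 / R$6,759,012.00 = 2.8116.
%ΔEPS = DCL × %ΔSales = 2.8116 × -23.4% = -65.8%.

-65.8%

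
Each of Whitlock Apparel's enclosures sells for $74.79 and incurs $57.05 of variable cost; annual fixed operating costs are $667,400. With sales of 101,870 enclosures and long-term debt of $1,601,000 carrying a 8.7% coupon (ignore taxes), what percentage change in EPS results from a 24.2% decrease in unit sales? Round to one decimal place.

-43.7%

At 101,870 units, contribution = 101,870 × $17.74 = $1,807,173.80.
Operating income = contribution − fixed costs = $1,807,173.80 − $667,400 = $1,139,773.80.
After interest of $139,287.00, pre-tax earnings = $1,000,486.80.
Degree of combined leverage = contribution ÷ (EBIT − I) = $1,807,173.80 ÷ $1,000,486.80 = 1.8063.
%ΔEPS = DCL × %ΔSales = 1.8063 × -24.2% = -43.7%.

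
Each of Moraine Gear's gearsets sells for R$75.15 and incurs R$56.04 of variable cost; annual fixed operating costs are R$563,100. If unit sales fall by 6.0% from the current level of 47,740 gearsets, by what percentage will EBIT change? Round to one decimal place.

-15.7%

Total contribution margin = 47,740 × R$19.11 = R$912,311.40.
Operating income = contribution − fixed costs = R$912,311.40 − R$563,100 = R$349,211.40.
DOL = contribution ÷ EBIT = R$912,311.40 ÷ R$349,211.40 = 2.6125.
%ΔEBIT = DOL × %ΔSales = 2.6125 × -6.0% = -15.7%.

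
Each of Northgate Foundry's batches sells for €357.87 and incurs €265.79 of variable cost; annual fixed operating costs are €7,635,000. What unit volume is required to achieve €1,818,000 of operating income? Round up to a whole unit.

102,661 batches

Each unit contributes €357.87 − €265.79 = €92.08.
Required volume = (fixed costs + target profit) ÷ CM = (€7,635,000 + €1,818,000) ÷ €92.08 = 102,660.73, so 102,661 batches.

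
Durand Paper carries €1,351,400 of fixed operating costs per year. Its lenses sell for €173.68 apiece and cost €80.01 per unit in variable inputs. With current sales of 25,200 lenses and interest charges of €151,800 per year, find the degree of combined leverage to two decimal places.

2.75

Total contribution margin = 25,200 × €93.67 = €2,360,484.00.
Operating income = contribution − fixed costs = €2,360,484.00 − €1,351,400 = €1,009,084.00. Interest = €151,800.00, so EBIT − I = €857,284.00.
Degree of total leverage = total CM / (EBIT − interest) = €2,360,484.00 / €857,284.00 = 2.7534.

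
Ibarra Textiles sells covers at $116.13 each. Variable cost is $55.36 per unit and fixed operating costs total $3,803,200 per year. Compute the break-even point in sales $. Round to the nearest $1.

Contribution margin per unit = $116.13 − $55.36 = $60.77, a CM ratio of $60.77 ÷ $116.13 = 0.5233.
Break-even revenue = fixed costs × price ÷ CM = $3,803,200 × $116.13 ÷ $60.77 = $7,267,823.

$7,267,823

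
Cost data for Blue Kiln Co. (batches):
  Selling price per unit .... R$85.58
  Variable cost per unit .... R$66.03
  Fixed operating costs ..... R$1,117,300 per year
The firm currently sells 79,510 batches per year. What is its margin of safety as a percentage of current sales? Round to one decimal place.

Unit CM = price − variable cost = R$85.58 − R$66.03 = R$19.55. Break-even units = R$1,117,300 ÷ R$19.55 = 57,150.90; break-even revenue = 57,150.90 × R$85.58 = R$4,890,973.61.
Current sales = 79,510 × R$85.58 = R$6,804,465.80.
Margin of safety = (R$6,804,465.80 − R$4,890,973.61) ÷ R$6,804,465.80 = 28.1%.

28.1%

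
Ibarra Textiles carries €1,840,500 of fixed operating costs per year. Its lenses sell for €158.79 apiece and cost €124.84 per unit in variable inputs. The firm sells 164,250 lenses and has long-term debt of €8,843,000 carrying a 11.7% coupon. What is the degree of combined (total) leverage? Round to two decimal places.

2.06

Contribution at this volume is 164,250 × €33.95 = €5,576,287.50.
Subtracting fixed costs: EBIT = €5,576,287.50 − €1,840,500 = €3,735,787.50. Interest = €1,034,631.00, so EBIT − I = €2,701,156.50.
DCL = contribution ÷ (EBIT − I) = €5,576,287.50 ÷ €2,701,156.50 = 2.0644.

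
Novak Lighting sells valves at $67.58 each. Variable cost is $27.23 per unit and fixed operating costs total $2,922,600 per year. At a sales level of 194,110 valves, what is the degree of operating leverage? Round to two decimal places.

1.60

Total contribution margin = 194,110 × $40.35 = $7,832,338.50.
EBIT = $7,832,338.50 − $2,922,600 = $4,909,738.50.
DOL = contribution ÷ EBIT = $7,832,338.50 ÷ $4,909,738.50 = 1.5953.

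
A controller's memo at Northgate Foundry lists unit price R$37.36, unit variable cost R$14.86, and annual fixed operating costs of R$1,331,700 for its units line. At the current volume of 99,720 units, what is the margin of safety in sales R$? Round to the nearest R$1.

Each unit contributes R$37.36 − R$14.86 = R$22.50. Break-even units = R$1,331,700 ÷ R$22.50 = 59,186.67; break-even revenue = 59,186.67 × R$37.36 = R$2,211,213.87.
Current sales = 99,720 × R$37.36 = R$3,725,539.20.
Margin of safety = R$3,725,539.20 − R$2,211,213.87 = R$1,514,325.

R$1,514,325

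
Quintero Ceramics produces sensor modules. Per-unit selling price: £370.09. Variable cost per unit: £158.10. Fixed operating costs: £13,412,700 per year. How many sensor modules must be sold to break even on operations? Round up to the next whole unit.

Unit CM = price − variable cost = £370.09 − £158.10 = £211.99.
Break-even volume = fixed costs ÷ CM per unit = £13,412,700 ÷ £211.99 = 63,270.44, so 63,271 sensor modules.

63,271 sensor modules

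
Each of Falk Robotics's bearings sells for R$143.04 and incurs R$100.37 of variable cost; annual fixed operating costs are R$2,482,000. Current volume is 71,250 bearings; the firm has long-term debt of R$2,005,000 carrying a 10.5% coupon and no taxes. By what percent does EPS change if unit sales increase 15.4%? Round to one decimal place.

+134.7%

At 71,250 units, contribution = 71,250 × R$42.67 = R$3,040,237.50.
Operating income = contribution − fixed costs = R$3,040,237.50 − R$2,482,000 = R$558,237.50.
Interest = R$210,525.00, so EBIT − I = R$347,712.50.
DCL = total CM / (EBIT − I) = R$3,040,237.50 / R$347,712.50 = 8.7435.
EPS therefore changes by 8.7435 × (+15.4%) = +134.7%.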